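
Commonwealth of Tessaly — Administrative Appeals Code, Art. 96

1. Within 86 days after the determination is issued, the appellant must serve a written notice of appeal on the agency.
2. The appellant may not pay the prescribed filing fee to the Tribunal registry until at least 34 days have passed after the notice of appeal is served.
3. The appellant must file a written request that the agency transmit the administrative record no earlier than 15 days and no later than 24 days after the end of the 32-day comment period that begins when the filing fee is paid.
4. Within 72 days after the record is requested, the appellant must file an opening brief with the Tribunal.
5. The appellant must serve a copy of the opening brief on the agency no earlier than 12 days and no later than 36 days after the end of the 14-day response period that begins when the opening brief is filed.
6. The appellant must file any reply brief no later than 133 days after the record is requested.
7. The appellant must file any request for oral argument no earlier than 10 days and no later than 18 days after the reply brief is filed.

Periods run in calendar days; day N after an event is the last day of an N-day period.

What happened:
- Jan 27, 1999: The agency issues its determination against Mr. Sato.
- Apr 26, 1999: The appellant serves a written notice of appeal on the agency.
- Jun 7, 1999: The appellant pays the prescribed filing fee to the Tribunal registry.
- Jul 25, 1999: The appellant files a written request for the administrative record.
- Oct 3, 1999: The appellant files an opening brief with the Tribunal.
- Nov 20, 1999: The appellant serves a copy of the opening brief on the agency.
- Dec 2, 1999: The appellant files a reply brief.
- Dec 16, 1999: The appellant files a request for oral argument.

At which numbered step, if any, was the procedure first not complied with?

Step 1

Step 1 — counting 86 days from Jan 27, 1999 (when the determination is issued) gives a deadline of Apr 23, 1999; Apr 26, 1999 misses that deadline by 3 days.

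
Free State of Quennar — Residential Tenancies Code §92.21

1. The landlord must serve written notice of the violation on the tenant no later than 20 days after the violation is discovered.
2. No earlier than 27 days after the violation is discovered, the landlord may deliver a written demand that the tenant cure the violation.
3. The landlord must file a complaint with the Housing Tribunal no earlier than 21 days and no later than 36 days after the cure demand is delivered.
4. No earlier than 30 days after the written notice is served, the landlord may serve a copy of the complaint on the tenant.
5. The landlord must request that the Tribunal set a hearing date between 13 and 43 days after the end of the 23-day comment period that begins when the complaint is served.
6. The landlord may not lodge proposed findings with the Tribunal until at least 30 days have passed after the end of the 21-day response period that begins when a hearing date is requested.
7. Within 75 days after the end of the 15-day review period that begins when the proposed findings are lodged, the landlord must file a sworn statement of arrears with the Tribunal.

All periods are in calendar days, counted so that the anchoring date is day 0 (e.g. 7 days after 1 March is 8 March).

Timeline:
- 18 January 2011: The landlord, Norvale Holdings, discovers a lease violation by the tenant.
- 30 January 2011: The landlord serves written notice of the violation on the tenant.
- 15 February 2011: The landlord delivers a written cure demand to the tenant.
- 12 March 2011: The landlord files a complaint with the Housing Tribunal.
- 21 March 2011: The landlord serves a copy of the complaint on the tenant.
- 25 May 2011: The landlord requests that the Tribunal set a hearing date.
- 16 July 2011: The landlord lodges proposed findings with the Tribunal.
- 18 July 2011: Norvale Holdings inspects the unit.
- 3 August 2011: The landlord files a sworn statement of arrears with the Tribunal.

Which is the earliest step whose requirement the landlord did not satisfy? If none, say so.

None — every step was satisfied

Step 1: 20 days after 18 January 2011 (when the violation is discovered) is 7 February 2011; 30 January 2011 is within that limit.
Step 2: the earliest permitted date is 27 days after 18 January 2011 (when the violation is discovered), i.e. 14 February 2011; done 15 February 2011 — permitted.
Step 3: the window is 21–36 days after 15 February 2011 (when the cure demand is delivered), so 8 March 2011 through 23 March 2011; done 12 March 2011, which is between those dates.
Step 4: the earliest permitted date is 30 days after 30 January 2011 (when the written notice is served), i.e. 1 March 2011; done 21 March 2011 — permitted.
Step 5: the window is 13–43 days after 13 April 2011 (end of the 23-day comment period, which began when the complaint is served on 21 March 2011), so 26 April 2011 through 26 May 2011; done 25 May 2011 — within the window.
Step 6: the earliest permitted date is 30 days after 15 June 2011 (end of the 21-day response period, which began when a hearing date is requested on 25 May 2011), i.e. 15 July 2011; 16 July 2011 is on or after that date.
Step 7: 75 days after 31 July 2011 (end of the 15-day review period, which began when the proposed findings are lodged on 16 July 2011) is 14 October 2011; completed 3 August 2011, before the deadline.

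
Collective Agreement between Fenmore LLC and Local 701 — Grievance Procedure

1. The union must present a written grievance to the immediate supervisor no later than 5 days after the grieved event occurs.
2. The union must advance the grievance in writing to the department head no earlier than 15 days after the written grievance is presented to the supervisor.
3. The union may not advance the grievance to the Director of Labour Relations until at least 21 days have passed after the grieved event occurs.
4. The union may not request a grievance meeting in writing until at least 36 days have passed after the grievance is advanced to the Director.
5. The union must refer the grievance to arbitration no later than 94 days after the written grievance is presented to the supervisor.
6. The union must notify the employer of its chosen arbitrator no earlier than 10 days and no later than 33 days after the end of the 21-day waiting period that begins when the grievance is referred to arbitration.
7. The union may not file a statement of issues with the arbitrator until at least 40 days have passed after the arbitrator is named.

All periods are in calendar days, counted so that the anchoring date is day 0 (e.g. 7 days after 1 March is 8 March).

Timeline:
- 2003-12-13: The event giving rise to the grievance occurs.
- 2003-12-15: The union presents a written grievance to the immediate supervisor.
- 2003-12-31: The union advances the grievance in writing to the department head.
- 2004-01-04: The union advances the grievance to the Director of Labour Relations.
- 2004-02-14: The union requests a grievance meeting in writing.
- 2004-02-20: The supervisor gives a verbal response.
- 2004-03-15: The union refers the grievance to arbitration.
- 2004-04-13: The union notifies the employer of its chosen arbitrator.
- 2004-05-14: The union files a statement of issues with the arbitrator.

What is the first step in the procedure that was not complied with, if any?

(1) due by 2003-12-13 + 5 days = 2003-12-18; done 2003-12-15 — timely.
(2) permitted from 2003-12-15 + 15 days = 2003-12-30 onward; done 2003-12-31 — permitted.
(3) permitted from 2003-12-13 + 21 days = 2004-01-03 onward; 2004-01-04 is on or after that date.
(4) permitted from 2004-01-04 + 36 days = 2004-02-09 onward; done 2004-02-14, after the minimum wait.
(5) due by 2003-12-15 + 94 days = 2004-03-18; done 2004-03-15 — timely.
(6) the permitted window runs from 2004-04-05 + 10 = 2004-04-15 to 2004-04-05 + 33 = 2004-05-08; 2004-04-13 is 2 days too early.
Later steps need not be reached.

Step 6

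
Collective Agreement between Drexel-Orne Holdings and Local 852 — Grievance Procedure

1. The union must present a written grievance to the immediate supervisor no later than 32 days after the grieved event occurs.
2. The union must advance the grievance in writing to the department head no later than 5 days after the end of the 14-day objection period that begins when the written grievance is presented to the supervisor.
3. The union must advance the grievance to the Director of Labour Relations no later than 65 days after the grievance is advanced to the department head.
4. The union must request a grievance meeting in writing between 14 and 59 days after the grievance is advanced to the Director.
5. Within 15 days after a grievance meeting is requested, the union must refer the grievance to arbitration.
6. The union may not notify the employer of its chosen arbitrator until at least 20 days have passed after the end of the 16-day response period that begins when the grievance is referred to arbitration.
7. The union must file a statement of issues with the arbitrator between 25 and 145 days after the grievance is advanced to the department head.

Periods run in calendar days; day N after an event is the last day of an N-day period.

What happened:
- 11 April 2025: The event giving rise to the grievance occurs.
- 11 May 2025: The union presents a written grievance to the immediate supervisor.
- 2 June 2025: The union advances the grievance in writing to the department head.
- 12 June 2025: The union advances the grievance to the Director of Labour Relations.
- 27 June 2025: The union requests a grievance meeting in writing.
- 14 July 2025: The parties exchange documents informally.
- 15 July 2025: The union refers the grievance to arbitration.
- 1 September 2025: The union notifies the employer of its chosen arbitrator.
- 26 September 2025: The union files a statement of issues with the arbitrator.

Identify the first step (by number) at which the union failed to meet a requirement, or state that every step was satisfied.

Step 2

Step 1: 32 days after 11 April 2025 (when the grieved event occurs) is 13 May 2025; 11 May 2025 is within that limit.
Step 2: 5 days after 25 May 2025 (end of the 14-day objection period, which began when the written grievance is presented to the supervisor on 11 May 2025) is 30 May 2025; done 2 June 2025 — 3 days late.
Later steps need not be reached.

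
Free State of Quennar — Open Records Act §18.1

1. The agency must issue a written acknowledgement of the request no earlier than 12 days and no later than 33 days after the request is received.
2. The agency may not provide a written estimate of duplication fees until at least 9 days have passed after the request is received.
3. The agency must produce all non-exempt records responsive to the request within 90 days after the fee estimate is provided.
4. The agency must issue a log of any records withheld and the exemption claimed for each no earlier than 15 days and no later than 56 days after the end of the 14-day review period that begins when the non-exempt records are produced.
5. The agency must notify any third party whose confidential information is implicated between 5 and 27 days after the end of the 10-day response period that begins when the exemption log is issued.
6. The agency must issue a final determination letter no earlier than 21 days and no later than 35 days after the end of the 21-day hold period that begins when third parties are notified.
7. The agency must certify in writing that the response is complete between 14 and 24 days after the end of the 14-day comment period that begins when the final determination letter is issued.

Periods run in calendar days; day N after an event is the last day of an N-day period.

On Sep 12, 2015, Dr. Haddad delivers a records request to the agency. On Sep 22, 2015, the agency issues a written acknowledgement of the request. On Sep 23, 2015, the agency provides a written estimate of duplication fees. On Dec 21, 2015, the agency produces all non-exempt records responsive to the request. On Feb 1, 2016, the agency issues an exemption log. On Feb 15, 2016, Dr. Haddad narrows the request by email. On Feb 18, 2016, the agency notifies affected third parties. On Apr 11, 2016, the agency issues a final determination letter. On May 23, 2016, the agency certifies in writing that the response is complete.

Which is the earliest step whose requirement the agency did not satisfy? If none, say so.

Step 1

Step 1 — 12 and 33 days from Sep 12, 2015 (when the request is received) are Sep 24, 2015 and Oct 15, 2015 respectively; Sep 22, 2015 is 2 days too early.
That is the first point of non-compliance.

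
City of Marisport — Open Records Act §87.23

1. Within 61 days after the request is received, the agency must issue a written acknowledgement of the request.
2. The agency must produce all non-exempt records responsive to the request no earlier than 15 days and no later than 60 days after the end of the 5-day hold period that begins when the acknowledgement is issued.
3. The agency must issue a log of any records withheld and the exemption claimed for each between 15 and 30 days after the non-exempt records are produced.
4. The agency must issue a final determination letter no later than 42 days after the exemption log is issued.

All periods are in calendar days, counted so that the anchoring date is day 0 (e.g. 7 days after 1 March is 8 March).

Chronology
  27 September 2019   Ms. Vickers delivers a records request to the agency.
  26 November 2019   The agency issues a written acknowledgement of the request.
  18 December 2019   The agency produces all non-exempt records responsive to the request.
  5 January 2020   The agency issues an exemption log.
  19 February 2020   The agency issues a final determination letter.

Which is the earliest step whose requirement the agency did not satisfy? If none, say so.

Step 1: 61 days after 27 September 2019 (when the request is received) is 27 November 2019; 26 November 2019 is within that limit.
Step 2: the window is 15–60 days after 1 December 2019 (end of the 5-day hold period, which began when the acknowledgement is issued on 26 November 2019), so 16 December 2019 through 30 January 2020; 18 December 2019 falls inside that range.
Step 3: the window is 15–30 days after 18 December 2019 (when the non-exempt records are produced), so 2 January 2020 through 17 January 2020; 5 January 2020 falls inside that range.
Step 4: 42 days after 5 January 2020 (when the exemption log is issued) is 16 February 2020; 19 February 2020 misses that deadline by 3 days.
That is the first point of non-compliance.

Step 4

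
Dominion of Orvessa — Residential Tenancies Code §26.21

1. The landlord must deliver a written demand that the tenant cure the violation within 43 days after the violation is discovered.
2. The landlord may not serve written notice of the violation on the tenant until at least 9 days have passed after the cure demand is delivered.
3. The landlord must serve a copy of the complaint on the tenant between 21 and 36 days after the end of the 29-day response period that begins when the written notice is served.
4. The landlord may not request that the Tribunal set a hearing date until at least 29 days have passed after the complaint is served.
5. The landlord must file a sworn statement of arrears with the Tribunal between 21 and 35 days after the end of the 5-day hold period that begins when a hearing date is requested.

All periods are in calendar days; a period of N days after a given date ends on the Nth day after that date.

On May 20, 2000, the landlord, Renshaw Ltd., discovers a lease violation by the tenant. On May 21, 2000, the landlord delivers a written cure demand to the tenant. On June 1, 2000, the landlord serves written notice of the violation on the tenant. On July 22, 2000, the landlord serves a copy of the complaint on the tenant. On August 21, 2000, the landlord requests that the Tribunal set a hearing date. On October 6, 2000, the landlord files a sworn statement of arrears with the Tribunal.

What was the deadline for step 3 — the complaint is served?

The written notice is served on June 1, 2000; the 29-day response period therefore ends June 30, 2000, and step 3 runs from that date. The window is 21–36 days after June 30, 2000; it closes on August 5, 2000.

August 5, 2000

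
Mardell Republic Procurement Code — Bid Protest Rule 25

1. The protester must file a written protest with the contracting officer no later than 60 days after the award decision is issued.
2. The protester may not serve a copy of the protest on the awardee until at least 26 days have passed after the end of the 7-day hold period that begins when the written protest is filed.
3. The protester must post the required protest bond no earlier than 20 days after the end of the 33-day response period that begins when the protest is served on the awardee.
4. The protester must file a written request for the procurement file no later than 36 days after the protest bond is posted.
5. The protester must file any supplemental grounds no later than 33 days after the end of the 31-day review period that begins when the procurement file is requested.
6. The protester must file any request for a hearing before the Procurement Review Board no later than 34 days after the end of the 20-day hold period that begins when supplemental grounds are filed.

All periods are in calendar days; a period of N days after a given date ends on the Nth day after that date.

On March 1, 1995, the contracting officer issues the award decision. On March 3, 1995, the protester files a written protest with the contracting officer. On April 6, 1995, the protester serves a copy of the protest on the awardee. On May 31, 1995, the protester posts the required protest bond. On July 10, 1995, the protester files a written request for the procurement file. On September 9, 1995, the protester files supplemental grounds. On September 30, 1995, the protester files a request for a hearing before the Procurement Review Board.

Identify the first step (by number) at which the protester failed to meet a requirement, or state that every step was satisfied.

Step 1 — counting 60 days from March 1, 1995 (when the award decision is issued) gives a deadline of April 30, 1995; March 3, 1995 is within that limit.
Step 2 — must wait 26 days from March 10, 1995 (end of the 7-day hold period, which began when the written protest is filed on March 3, 1995), so not before April 5, 1995; done April 6, 1995 — permitted.
Step 3 — must wait 20 days from May 9, 1995 (end of the 33-day response period, which began when the protest is served on the awardee on April 6, 1995), so not before May 29, 1995; done May 31, 1995 — permitted.
Step 4 — counting 36 days from May 31, 1995 (when the protest bond is posted) gives a deadline of July 6, 1995; not done until July 10, 1995, 4 days after the deadline.

Step 4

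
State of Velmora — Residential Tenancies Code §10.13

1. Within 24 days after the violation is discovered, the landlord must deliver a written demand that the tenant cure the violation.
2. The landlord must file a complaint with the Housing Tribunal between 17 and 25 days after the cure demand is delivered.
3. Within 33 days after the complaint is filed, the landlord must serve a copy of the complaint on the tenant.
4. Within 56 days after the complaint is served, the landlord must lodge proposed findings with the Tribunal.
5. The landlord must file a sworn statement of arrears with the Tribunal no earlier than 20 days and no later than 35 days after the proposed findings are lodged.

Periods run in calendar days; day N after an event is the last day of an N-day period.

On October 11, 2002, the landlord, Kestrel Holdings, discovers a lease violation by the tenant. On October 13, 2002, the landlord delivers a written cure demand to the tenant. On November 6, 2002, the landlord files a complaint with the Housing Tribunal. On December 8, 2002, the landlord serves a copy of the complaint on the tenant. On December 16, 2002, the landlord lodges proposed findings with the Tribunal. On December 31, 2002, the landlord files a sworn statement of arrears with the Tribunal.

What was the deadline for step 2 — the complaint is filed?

Step 2 runs from October 13, 2002, when the cure demand is delivered. The window is 17–25 days after October 13, 2002; it closes on November 7, 2002.

November 7, 2002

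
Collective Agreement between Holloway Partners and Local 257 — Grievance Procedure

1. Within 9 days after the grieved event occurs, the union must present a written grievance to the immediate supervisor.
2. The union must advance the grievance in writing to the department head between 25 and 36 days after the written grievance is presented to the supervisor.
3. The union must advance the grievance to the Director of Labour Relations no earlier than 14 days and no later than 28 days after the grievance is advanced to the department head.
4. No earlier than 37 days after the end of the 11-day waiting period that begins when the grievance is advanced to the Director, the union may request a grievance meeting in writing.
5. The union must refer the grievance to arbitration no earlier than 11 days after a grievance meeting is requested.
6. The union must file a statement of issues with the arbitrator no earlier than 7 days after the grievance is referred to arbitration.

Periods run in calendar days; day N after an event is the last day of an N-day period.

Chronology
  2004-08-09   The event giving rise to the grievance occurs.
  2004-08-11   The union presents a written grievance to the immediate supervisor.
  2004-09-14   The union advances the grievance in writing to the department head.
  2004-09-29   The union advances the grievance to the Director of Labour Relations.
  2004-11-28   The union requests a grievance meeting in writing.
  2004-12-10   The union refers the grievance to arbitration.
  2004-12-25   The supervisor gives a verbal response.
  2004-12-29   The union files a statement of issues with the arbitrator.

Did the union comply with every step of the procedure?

Step 1 — counting 9 days from 2004-08-09 (when the grieved event occurs) gives a deadline of 2004-08-18; 2004-08-11 is within that limit.
Step 2 — 25 and 36 days from 2004-08-11 (when the written grievance is presented to the supervisor) are 2004-09-05 and 2004-09-16 respectively; done 2004-09-14 — within the window.
Step 3 — 14 and 28 days from 2004-09-14 (when the grievance is advanced to the department head) are 2004-09-28 and 2004-10-12 respectively; done 2004-09-29, which is between those dates.
Step 4 — must wait 37 days from 2004-10-10 (end of the 11-day waiting period, which began when the grievance is advanced to the Director on 2004-09-29), so not before 2004-11-16; done 2004-11-28 — permitted.
Step 5 — must wait 11 days from 2004-11-28 (when a grievance meeting is requested), so not before 2004-12-09; done 2004-12-10 — permitted.
Step 6 — must wait 7 days from 2004-12-10 (when the grievance is referred to arbitration), so not before 2004-12-17; done 2004-12-29 — permitted.

Yes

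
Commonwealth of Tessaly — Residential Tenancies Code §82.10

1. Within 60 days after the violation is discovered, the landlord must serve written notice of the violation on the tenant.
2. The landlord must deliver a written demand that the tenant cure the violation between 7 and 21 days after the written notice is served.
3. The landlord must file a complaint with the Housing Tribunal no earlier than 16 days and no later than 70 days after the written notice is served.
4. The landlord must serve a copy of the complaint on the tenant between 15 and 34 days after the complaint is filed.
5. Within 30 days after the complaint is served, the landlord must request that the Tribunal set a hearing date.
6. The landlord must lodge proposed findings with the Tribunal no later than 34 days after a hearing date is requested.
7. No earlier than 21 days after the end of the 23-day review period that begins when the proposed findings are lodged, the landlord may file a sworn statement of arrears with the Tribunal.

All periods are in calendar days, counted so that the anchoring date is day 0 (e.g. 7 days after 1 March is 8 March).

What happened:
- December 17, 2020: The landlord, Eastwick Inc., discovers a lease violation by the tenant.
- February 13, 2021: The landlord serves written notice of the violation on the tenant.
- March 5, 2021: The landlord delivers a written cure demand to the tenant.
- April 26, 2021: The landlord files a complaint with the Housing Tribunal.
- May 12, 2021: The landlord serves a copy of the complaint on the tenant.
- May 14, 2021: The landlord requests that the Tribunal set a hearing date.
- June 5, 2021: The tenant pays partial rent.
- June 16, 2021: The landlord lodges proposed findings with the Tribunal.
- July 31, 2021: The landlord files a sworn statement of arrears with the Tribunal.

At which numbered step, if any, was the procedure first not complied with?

(1) due by December 17, 2020 + 60 days = February 15, 2021; February 13, 2021 is within that limit.
(2) the permitted window runs from February 13, 2021 + 7 = February 20, 2021 to February 13, 2021 + 21 = March 6, 2021; March 5, 2021 falls inside that range.
(3) the permitted window runs from February 13, 2021 + 16 = March 1, 2021 to February 13, 2021 + 70 = April 24, 2021; April 26, 2021 is 2 days past the end of the window.
The analysis stops there.

Step 3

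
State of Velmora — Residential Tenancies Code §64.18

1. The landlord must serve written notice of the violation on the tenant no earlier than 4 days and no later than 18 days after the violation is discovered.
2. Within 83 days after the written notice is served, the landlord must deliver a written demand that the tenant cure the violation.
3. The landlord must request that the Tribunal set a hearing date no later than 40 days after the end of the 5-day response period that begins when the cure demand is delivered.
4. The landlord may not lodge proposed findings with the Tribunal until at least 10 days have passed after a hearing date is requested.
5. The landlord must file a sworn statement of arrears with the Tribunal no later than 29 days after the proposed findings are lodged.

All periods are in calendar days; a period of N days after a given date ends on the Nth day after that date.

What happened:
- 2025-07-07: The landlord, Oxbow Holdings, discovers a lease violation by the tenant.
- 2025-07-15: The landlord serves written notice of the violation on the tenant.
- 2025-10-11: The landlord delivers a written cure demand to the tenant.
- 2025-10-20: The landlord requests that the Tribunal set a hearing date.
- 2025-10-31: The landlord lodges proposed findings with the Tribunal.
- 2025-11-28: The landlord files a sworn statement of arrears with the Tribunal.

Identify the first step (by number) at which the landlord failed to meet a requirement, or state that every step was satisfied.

Step 2

Step 1 — 4 and 18 days from 2025-07-07 (when the violation is discovered) are 2025-07-11 and 2025-07-25 respectively; done 2025-07-15, which is between those dates.
Step 2 — counting 83 days from 2025-07-15 (when the written notice is served) gives a deadline of 2025-10-06; 2025-10-11 misses that deadline by 5 days.
Later steps need not be reached.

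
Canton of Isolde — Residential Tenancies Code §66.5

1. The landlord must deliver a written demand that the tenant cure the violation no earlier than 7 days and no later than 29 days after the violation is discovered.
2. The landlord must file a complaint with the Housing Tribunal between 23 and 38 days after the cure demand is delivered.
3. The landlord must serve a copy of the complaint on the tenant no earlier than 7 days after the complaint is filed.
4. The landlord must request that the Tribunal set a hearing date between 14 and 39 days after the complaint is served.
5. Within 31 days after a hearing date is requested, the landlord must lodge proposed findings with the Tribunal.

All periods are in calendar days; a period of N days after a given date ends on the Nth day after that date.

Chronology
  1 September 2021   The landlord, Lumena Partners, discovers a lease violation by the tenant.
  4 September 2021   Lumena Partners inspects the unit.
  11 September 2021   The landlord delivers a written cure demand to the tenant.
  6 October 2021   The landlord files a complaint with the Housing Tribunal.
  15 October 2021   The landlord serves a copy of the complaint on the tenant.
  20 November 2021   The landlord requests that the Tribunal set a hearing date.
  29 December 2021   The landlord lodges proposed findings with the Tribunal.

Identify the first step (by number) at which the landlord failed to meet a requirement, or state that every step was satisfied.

(1) the permitted window runs from 1 September 2021 + 7 = 8 September 2021 to 1 September 2021 + 29 = 30 September 2021; 11 September 2021 falls inside that range.
(2) the permitted window runs from 11 September 2021 + 23 = 4 October 2021 to 11 September 2021 + 38 = 19 October 2021; done 6 October 2021, which is between those dates.
(3) permitted from 6 October 2021 + 7 days = 13 October 2021 onward; done 15 October 2021 — permitted.
(4) the permitted window runs from 15 October 2021 + 14 = 29 October 2021 to 15 October 2021 + 39 = 23 November 2021; 20 November 2021 falls inside that range.
(5) due by 20 November 2021 + 31 days = 21 December 2021; 29 December 2021 misses that deadline by 8 days.

Step 5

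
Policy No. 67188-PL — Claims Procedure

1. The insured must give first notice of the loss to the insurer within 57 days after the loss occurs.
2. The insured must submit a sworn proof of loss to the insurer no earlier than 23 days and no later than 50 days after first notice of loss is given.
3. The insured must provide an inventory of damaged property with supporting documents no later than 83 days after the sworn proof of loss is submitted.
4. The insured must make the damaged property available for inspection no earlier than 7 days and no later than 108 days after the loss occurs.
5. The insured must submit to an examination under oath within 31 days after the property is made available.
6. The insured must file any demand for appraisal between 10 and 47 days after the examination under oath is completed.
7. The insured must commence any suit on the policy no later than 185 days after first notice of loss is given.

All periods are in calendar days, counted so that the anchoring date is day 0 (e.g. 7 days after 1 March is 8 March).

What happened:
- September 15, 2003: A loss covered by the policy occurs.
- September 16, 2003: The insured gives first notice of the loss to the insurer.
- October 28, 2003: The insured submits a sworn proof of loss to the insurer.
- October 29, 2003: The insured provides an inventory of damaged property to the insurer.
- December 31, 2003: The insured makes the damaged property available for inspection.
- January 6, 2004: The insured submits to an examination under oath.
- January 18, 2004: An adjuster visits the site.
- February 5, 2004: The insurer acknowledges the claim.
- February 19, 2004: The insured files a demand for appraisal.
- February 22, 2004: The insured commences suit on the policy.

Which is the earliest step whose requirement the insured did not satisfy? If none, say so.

None — every step was satisfied

Step 1 — counting 57 days from September 15, 2003 (when the loss occurs) gives a deadline of November 11, 2003; September 16, 2003 is within that limit.
Step 2 — 23 and 50 days from September 16, 2003 (when first notice of loss is given) are October 9, 2003 and November 5, 2003 respectively; done October 28, 2003, which is between those dates.
Step 3 — counting 83 days from October 28, 2003 (when the sworn proof of loss is submitted) gives a deadline of January 19, 2004; done October 29, 2003 — timely.
Step 4 — 7 and 108 days from September 15, 2003 (when the loss occurs) are September 22, 2003 and January 1, 2004 respectively; December 31, 2003 falls inside that range.
Step 5 — counting 31 days from December 31, 2003 (when the property is made available) gives a deadline of January 31, 2004; completed January 6, 2004, before the deadline.
Step 6 — 10 and 47 days from January 6, 2004 (when the examination under oath is completed) are January 16, 2004 and February 22, 2004 respectively; done February 19, 2004, which is between those dates.
Step 7 — counting 185 days from September 16, 2003 (when first notice of loss is given) gives a deadline of March 19, 2004; done February 22, 2004 — timely.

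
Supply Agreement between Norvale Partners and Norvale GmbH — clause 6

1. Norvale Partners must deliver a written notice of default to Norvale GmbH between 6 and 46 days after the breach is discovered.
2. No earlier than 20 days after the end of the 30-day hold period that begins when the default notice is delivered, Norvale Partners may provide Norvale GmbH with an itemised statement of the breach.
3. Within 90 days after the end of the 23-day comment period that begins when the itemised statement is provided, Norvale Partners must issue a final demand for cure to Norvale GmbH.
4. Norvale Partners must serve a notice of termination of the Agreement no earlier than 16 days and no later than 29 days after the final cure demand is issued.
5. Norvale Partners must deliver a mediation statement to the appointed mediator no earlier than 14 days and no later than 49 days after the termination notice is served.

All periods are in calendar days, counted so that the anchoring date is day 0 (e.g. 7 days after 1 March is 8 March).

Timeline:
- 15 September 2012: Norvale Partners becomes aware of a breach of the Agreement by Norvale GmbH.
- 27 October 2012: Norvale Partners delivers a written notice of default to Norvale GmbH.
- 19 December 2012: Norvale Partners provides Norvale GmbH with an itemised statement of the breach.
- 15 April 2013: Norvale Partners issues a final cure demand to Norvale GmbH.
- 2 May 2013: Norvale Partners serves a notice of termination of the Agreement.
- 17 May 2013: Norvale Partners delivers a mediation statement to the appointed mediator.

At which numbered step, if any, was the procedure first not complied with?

Step 3

Step 1 — 6 and 46 days from 15 September 2012 (when the breach is discovered) are 21 September 2012 and 31 October 2012 respectively; done 27 October 2012 — within the window.
Step 2 — must wait 20 days from 26 November 2012 (end of the 30-day hold period, which began when the default notice is delivered on 27 October 2012), so not before 16 December 2012; 19 December 2012 is on or after that date.
Step 3 — counting 90 days from 11 January 2013 (end of the 23-day comment period, which began when the itemised statement is provided on 19 December 2012) gives a deadline of 11 April 2013; 15 April 2013 misses that deadline by 4 days.
The procedure was therefore not followed at step 3.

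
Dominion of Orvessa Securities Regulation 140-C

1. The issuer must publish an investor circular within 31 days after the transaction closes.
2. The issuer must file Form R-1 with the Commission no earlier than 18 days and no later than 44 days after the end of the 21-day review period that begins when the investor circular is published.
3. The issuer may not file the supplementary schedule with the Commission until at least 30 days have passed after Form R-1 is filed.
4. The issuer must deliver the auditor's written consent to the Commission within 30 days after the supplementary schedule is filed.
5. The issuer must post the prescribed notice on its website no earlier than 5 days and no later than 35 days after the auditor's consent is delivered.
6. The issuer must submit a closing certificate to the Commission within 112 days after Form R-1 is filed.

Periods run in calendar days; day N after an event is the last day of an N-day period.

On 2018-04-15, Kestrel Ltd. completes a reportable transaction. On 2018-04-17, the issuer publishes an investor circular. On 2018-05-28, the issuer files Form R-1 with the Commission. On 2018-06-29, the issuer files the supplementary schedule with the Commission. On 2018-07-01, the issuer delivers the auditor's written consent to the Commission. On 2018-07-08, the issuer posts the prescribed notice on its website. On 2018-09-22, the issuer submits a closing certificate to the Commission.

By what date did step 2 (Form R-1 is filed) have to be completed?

The investor circular is published on 2018-04-17; the 21-day review period therefore ends 2018-05-08, and step 2 runs from that date. The window is 18–44 days after 2018-05-08; it closes on 2018-06-21.

2018-06-21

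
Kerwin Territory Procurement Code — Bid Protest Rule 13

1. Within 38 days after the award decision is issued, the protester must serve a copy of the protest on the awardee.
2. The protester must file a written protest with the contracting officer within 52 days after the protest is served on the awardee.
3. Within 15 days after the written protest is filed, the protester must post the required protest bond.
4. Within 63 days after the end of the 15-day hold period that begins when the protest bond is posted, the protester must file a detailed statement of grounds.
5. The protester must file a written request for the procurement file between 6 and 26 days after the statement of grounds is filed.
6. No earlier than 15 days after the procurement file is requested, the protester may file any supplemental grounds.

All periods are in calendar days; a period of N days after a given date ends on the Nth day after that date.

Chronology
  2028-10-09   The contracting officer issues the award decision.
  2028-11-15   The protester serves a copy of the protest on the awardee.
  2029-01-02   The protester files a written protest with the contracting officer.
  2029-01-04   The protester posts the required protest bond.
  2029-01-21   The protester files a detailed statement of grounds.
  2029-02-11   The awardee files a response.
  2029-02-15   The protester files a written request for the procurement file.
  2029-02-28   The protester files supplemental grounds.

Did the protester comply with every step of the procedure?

No

Step 1 — counting 38 days from 2028-10-09 (when the award decision is issued) gives a deadline of 2028-11-16; completed 2028-11-15, before the deadline.
Step 2 — counting 52 days from 2028-11-15 (when the protest is served on the awardee) gives a deadline of 2029-01-06; completed 2029-01-02, before the deadline.
Step 3 — counting 15 days from 2029-01-02 (when the written protest is filed) gives a deadline of 2029-01-17; completed 2029-01-04, before the deadline.
Step 4 — counting 63 days from 2029-01-19 (end of the 15-day hold period, which began when the protest bond is posted on 2029-01-04) gives a deadline of 2029-03-23; completed 2029-01-21, before the deadline.
Step 5 — 6 and 26 days from 2029-01-21 (when the statement of grounds is filed) are 2029-01-27 and 2029-02-16 respectively; 2029-02-15 falls inside that range.
Step 6 — must wait 15 days from 2029-02-15 (when the procurement file is requested), so not before 2029-03-02; 2029-02-28 is 2 days before the earliest permitted date.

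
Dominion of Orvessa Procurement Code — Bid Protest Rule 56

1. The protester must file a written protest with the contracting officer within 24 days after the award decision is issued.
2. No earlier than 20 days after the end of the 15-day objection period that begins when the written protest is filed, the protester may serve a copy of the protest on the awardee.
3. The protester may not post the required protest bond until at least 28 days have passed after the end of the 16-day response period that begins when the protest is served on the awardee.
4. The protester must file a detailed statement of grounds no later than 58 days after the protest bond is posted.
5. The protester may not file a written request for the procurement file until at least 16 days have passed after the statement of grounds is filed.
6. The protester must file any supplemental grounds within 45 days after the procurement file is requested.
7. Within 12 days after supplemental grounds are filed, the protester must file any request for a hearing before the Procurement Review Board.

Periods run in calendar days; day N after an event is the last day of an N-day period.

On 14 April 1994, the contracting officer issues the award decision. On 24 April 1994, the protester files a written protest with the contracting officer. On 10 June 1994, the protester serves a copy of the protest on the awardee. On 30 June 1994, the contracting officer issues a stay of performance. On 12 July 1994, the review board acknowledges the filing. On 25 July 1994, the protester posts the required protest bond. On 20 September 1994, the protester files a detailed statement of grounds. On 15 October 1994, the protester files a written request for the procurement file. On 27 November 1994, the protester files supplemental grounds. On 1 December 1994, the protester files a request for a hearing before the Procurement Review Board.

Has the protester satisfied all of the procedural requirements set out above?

Yes

Step 1 — counting 24 days from 14 April 1994 (when the award decision is issued) gives a deadline of 8 May 1994; 24 April 1994 is within that limit.
Step 2 — must wait 20 days from 9 May 1994 (end of the 15-day objection period, which began when the written protest is filed on 24 April 1994), so not before 29 May 1994; 10 June 1994 is on or after that date.
Step 3 — must wait 28 days from 26 June 1994 (end of the 16-day response period, which began when the protest is served on the awardee on 10 June 1994), so not before 24 July 1994; done 25 July 1994 — permitted.
Step 4 — counting 58 days from 25 July 1994 (when the protest bond is posted) gives a deadline of 21 September 1994; 20 September 1994 is within that limit.
Step 5 — must wait 16 days from 20 September 1994 (when the statement of grounds is filed), so not before 6 October 1994; 15 October 1994 is on or after that date.
Step 6 — counting 45 days from 15 October 1994 (when the procurement file is requested) gives a deadline of 29 November 1994; done 27 November 1994 — timely.
Step 7 — counting 12 days from 27 November 1994 (when supplemental grounds are filed) gives a deadline of 9 December 1994; 1 December 1994 is within that limit.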